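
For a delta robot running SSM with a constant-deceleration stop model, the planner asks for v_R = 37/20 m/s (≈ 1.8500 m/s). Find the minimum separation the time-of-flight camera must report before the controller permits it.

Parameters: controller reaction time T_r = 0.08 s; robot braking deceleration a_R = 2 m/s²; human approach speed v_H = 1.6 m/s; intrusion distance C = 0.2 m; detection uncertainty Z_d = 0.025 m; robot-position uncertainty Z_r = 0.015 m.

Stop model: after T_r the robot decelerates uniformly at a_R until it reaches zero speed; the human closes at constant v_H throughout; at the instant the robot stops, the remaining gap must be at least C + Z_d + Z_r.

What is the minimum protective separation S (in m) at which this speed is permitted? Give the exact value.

braking lasts T_s = (37/20)/2 = 0.9250 s
robot covers v_R·T_r = 1.8500·0.0800 = 0.1480 m before braking
robot under decel: 1.8500²/(2·2.0000) = 0.8556 m
human over T_r+T_s: 1.6000·(0.0800+0.9250) = 1.6080 m
margins: 0.2000+0.0250+0.0150 = 0.2400 m
S_min ≈ 0.1480+0.8556+1.6080+0.2400  ⇒  S_min = 22813/8000 m

S_min = 22813/8000 m = 2.8516 m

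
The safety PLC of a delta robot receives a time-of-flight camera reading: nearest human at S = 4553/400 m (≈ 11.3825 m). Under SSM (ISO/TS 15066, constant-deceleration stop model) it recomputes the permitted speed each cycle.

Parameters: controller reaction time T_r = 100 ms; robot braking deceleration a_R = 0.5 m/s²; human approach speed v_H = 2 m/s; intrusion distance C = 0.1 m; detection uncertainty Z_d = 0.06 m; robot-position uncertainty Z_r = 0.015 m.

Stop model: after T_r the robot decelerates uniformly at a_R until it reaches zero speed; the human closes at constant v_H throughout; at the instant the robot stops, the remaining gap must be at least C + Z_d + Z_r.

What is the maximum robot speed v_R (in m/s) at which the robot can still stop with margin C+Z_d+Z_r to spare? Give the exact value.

v_R_max = 37/20 m/s = 1.8500 m/s

collect terms ⇒ (1)·v_R² + (41/10)·v_R + (-4403/400) = 0
  disc = (41/10)² − 4·(1)·(-4403/400) = 1521/25 ; √disc = 39/5
  v_R = (−(41/10) + 39/5) / (2·(1)) = 37/20 m/s
check:
stop time T_s = (37/20)/(1/2) = 3.7000 s
robot in T_r: 1.8500·0.1000 = 0.1850 m
robot under decel: 1.8500²/(2·0.5000) = 3.4225 m
human over T_r+T_s: 2.0000·(0.1000+3.7000) = 7.6000 m
residual clearance needed = 0.1000+0.0600+0.0150 = 0.1750 m
sum ≈ 0.1850+3.4225+7.6000+0.1750 ≈ 11.3825 m = S ✓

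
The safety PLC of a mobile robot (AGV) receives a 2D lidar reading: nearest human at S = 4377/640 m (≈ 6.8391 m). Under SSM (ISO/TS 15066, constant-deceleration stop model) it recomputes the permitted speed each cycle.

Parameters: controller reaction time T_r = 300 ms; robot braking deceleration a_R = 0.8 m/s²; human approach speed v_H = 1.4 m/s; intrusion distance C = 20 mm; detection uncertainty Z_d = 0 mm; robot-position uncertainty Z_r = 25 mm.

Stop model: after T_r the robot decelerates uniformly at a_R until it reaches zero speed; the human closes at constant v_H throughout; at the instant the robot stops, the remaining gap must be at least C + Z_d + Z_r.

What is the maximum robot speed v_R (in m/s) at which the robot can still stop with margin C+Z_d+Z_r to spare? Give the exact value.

at the boundary: (5/8)·v² + (41/20)·v + (-20397/3200) = 0
  disc = (41/20)² − 4·(5/8)·(-20397/3200) = 128881/6400 ; √disc = 359/80
  v_R = (−(41/20) + 359/80) / (2·(5/8)) = 39/20 m/s
check:
T_s = v_R/a_R = (39/20)/(4/5) = 2.4375 s
robot in T_r: 1.9500·0.3000 = 0.5850 m
robot under decel: 1.9500²/(2·0.8000) = 2.3766 m
human closes 1.4000·2.7375 = 3.8325 m
residual clearance needed = 0.0200+0.0000+0.0250 = 0.0450 m
sum ≈ 0.5850+2.3766+3.8325+0.0450 ≈ 6.8391 m = S ✓

v_R_max = 39/20 m/s = 1.9500 m/s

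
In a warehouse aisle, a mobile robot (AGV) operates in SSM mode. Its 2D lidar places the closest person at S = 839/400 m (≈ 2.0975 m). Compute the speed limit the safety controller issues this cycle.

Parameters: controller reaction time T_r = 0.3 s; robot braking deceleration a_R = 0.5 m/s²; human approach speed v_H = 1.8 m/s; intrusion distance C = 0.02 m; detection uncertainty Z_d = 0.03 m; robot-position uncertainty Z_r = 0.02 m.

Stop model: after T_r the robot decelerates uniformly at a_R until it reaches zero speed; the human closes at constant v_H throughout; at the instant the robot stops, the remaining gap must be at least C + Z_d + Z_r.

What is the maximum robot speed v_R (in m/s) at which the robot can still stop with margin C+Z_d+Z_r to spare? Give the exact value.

quadratic (1)·v² + (39/10)·v + (-119/80) = 0
  disc = (39/10)² − 4·(1)·(-119/80) = 529/25 ; √disc = 23/5
  v_R = (−(39/10) + 23/5) / (2·(1)) = 7/20 m/s
check:
T_s = v_R/a_R = (7/20)/(1/2) = 0.7000 s
reaction-phase robot travel = 0.3500·0.3000 = 0.1050 m
robot under decel: 0.3500²/(2·0.5000) = 0.1225 m
person approaches 1.8000·(0.3000+0.7000) = 1.8000 m
margins: 0.0200+0.0300+0.0200 = 0.0700 m
sum ≈ 0.1050+0.1225+1.8000+0.0700 ≈ 2.0975 m = S ✓

v_R_max = 7/20 m/s = 0.3500 m/s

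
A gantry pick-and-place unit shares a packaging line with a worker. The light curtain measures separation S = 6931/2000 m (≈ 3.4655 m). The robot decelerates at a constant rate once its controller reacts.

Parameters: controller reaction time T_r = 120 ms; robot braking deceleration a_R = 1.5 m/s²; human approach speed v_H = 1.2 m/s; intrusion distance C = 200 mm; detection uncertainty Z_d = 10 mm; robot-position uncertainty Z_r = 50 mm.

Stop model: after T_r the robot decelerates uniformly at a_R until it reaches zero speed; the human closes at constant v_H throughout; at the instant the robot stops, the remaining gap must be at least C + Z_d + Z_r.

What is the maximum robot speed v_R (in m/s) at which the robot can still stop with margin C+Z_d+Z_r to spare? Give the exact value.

quadratic (1/3)·v² + (23/25)·v + (-6123/2000) = 0
  disc = (23/25)² − 4·(1/3)·(-6123/2000) = 12321/2500 ; √disc = 111/50
  v_R = (−(23/25) + 111/50) / (2·(1/3)) = 39/20 m/s
check:
stop time T_s = (39/20)/(3/2) = 1.3000 s
robot in T_r: 1.9500·0.1200 = 0.2340 m
braking distance = 1.9500²/(2·1.5000) = 1.2675 m
human over T_r+T_s: 1.2000·(0.1200+1.3000) = 1.7040 m
C+Z_d+Z_r = 0.2000+0.0100+0.0500 = 0.2600 m
sum ≈ 0.2340+1.2675+1.7040+0.2600 ≈ 3.4655 m = S ✓

v_R_max = 39/20 m/s = 1.9500 m/s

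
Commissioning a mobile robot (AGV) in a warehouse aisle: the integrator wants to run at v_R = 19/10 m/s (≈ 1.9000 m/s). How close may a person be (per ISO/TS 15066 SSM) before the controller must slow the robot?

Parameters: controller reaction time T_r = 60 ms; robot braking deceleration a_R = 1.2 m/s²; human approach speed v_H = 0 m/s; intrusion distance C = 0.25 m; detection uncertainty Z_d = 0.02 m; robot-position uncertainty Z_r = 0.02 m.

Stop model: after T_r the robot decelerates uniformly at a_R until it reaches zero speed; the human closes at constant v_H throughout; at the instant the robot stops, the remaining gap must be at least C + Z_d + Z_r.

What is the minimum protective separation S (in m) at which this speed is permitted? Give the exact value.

stop time T_s = (19/10)/(6/5) = 1.5833 s
reaction-phase robot travel = 1.9000·0.0600 = 0.1140 m
robot covers 1.9000·1.5833 − ½·1.2000·1.5833² = 1.5042 m while stopping
human closes 0.0000·1.6433 = 0.0000 m
C+Z_d+Z_r = 0.2500+0.0200+0.0200 = 0.2900 m
S_min ≈ 0.1140+1.5042+0.0000+0.2900  ⇒  S_min = 11449/6000 m

S_min = 11449/6000 m = 1.9082 m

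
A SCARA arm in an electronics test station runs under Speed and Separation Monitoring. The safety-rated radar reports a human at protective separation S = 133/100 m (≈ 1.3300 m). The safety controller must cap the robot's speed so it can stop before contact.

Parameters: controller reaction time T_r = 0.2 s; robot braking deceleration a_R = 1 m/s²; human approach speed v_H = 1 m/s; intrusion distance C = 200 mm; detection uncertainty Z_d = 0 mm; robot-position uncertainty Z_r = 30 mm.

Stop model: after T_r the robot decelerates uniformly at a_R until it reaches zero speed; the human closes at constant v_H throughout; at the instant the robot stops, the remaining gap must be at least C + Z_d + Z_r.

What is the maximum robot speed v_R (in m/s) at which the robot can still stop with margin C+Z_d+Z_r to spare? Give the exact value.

v_R_max = 3/5 m/s = 0.6000 m/s

collect terms ⇒ (1/2)·v_R² + (6/5)·v_R + (-9/10) = 0
  disc = (6/5)² − 4·(1/2)·(-9/10) = 81/25 ; √disc = 9/5
  v_R = (−(6/5) + 9/5) / (2·(1/2)) = 3/5 m/s
check:
braking lasts T_s = (3/5)/1 = 0.6000 s
reaction-phase robot travel = 0.6000·0.2000 = 0.1200 m
braking distance = 0.6000²/(2·1.0000) = 0.1800 m
person approaches 1.0000·(0.2000+0.6000) = 0.8000 m
margins: 0.2000+0.0000+0.0300 = 0.2300 m
sum ≈ 0.1200+0.1800+0.8000+0.2300 ≈ 1.3300 m = S ✓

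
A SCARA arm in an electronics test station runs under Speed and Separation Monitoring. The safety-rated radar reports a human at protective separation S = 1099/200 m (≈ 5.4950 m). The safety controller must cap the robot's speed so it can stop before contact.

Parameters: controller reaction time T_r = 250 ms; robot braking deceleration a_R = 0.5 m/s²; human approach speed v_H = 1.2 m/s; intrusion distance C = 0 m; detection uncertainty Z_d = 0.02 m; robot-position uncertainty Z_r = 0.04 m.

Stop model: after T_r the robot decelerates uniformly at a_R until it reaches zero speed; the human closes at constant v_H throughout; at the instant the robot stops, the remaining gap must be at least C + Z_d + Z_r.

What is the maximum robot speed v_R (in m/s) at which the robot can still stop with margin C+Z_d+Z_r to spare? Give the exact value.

at the boundary: (1)·v² + (53/20)·v + (-1027/200) = 0
  disc = (53/20)² − 4·(1)·(-1027/200) = 441/16 ; √disc = 21/4
  v_R = (−(53/20) + 21/4) / (2·(1)) = 13/10 m/s
check:
T_s = v_R/a_R = (13/10)/(1/2) = 2.6000 s
robot covers v_R·T_r = 1.3000·0.2500 = 0.3250 m before braking
braking distance = 1.3000²/(2·0.5000) = 1.6900 m
human closes 1.2000·2.8500 = 3.4200 m
residual clearance needed = 0.0000+0.0200+0.0400 = 0.0600 m
sum ≈ 0.3250+1.6900+3.4200+0.0600 ≈ 5.4950 m = S ✓

v_R_max = 13/10 m/s = 1.3000 m/s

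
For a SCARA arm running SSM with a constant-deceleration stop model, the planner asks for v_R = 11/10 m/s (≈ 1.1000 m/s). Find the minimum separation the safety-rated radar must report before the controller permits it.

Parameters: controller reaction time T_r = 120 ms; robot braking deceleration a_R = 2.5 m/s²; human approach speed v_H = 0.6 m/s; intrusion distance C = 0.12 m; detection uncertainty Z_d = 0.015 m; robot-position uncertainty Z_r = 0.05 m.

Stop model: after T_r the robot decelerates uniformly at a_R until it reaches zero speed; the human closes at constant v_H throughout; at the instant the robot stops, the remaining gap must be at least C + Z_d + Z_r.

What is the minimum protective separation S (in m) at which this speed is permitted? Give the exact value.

stop time T_s = (11/10)/(5/2) = 0.4400 s
reaction-phase robot travel = 1.1000·0.1200 = 0.1320 m
robot under decel: 1.1000²/(2·2.5000) = 0.2420 m
person approaches 0.6000·(0.1200+0.4400) = 0.3360 m
margins: 0.1200+0.0150+0.0500 = 0.1850 m
S_min ≈ 0.1320+0.2420+0.3360+0.1850  ⇒  S_min = 179/200 m

S_min = 179/200 m = 0.8950 m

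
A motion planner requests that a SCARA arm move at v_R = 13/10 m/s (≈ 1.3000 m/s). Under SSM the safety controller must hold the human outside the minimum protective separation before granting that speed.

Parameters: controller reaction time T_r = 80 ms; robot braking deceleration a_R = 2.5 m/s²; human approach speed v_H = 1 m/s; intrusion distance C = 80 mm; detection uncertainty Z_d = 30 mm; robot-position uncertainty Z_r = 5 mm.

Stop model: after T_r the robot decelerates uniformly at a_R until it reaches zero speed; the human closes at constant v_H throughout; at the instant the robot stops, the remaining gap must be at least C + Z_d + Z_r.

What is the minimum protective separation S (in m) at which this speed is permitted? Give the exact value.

T_s = v_R/a_R = (13/10)/(5/2) = 0.5200 s
robot in T_r: 1.3000·0.0800 = 0.1040 m
robot under decel: 1.3000²/(2·2.5000) = 0.3380 m
human closes 1.0000·0.6000 = 0.6000 m
C+Z_d+Z_r = 0.0800+0.0300+0.0050 = 0.1150 m
S_min ≈ 0.1040+0.3380+0.6000+0.1150  ⇒  S_min = 1157/1000 m

S_min = 1157/1000 m = 1.1570 m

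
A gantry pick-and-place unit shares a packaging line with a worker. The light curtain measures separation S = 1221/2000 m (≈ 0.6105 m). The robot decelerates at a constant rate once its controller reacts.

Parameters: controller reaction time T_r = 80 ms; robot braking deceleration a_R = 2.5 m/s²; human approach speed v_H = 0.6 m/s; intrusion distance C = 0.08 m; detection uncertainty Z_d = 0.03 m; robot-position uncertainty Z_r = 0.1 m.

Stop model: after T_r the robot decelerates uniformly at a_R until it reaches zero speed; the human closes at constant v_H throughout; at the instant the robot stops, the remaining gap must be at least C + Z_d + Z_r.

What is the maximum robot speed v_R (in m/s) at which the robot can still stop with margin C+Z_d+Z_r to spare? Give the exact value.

v_R_max = 3/4 m/s = 0.7500 m/s

at the boundary: (1/5)·v² + (8/25)·v + (-141/400) = 0
  disc = (8/25)² − 4·(1/5)·(-141/400) = 961/2500 ; √disc = 31/50
  v_R = (−(8/25) + 31/50) / (2·(1/5)) = 3/4 m/s
check:
stop time T_s = (3/4)/(5/2) = 0.3000 s
reaction-phase robot travel = 0.7500·0.0800 = 0.0600 m
robot covers 0.7500·0.3000 − ½·2.5000·0.3000² = 0.1125 m while stopping
human closes 0.6000·0.3800 = 0.2280 m
C+Z_d+Z_r = 0.0800+0.0300+0.1000 = 0.2100 m
sum ≈ 0.0600+0.1125+0.2280+0.2100 ≈ 0.6105 m = S ✓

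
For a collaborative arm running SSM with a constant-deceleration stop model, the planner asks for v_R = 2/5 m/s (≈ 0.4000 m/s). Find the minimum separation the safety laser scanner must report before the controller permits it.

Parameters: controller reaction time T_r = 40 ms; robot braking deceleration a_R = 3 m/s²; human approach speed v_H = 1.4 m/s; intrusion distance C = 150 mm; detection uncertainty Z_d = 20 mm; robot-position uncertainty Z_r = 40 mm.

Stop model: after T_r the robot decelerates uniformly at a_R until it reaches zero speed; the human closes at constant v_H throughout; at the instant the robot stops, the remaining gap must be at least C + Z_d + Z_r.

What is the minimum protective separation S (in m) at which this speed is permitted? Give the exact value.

braking lasts T_s = (2/5)/3 = 0.1333 s
robot covers v_R·T_r = 0.4000·0.0400 = 0.0160 m before braking
braking distance = 0.4000²/(2·3.0000) = 0.0267 m
human over T_r+T_s: 1.4000·(0.0400+0.1333) = 0.2427 m
margins: 0.1500+0.0200+0.0400 = 0.2100 m
S_min ≈ 0.0160+0.0267+0.2427+0.2100  ⇒  S_min = 743/1500 m

S_min = 743/1500 m = 0.4953 m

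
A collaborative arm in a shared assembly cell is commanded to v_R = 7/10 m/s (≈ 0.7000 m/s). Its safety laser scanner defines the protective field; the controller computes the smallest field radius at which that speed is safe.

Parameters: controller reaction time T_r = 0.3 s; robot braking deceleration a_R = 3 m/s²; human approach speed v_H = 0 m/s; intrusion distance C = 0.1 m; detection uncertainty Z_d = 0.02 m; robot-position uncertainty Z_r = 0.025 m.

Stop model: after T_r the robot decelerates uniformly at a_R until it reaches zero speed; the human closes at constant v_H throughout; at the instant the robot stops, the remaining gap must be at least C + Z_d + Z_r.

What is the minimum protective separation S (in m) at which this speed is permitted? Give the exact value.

S_min = 131/300 m = 0.4367 m

stop time T_s = (7/10)/3 = 0.2333 s
robot in T_r: 0.7000·0.3000 = 0.2100 m
robot covers 0.7000·0.2333 − ½·3.0000·0.2333² = 0.0817 m while stopping
human over T_r+T_s: 0.0000·(0.3000+0.2333) = 0.0000 m
residual clearance needed = 0.1000+0.0200+0.0250 = 0.1450 m
S_min ≈ 0.2100+0.0817+0.0000+0.1450  ⇒  S_min = 131/300 m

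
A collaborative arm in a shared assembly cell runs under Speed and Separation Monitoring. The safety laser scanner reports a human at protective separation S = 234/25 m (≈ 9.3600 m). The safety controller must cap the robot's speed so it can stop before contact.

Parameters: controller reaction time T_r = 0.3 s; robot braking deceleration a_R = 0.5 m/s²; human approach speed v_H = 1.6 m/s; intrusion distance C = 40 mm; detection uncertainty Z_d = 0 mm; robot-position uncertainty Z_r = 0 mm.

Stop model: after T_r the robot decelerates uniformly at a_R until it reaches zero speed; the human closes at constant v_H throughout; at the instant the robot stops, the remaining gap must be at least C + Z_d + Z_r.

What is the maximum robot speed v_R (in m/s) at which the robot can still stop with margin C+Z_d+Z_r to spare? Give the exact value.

at the boundary: (1)·v² + (7/2)·v + (-221/25) = 0
  disc = (7/2)² − 4·(1)·(-221/25) = 4761/100 ; √disc = 69/10
  v_R = (−(7/2) + 69/10) / (2·(1)) = 17/10 m/s
check:
stop time T_s = (17/10)/(1/2) = 3.4000 s
robot covers v_R·T_r = 1.7000·0.3000 = 0.5100 m before braking
robot covers 1.7000·3.4000 − ½·0.5000·3.4000² = 2.8900 m while stopping
person approaches 1.6000·(0.3000+3.4000) = 5.9200 m
residual clearance needed = 0.0400+0.0000+0.0000 = 0.0400 m
sum ≈ 0.5100+2.8900+5.9200+0.0400 ≈ 9.3600 m = S ✓

v_R_max = 17/10 m/s = 1.7000 m/s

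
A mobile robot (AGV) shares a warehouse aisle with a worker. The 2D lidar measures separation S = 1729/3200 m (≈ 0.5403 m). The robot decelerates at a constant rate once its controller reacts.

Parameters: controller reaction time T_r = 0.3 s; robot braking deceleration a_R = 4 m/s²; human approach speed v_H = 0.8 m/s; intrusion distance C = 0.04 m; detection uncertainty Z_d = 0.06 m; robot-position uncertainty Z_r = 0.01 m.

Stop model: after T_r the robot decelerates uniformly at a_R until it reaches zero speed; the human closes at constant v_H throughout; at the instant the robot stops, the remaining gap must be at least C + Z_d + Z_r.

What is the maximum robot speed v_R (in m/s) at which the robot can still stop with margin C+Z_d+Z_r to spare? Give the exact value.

v_R_max = 7/20 m/s = 0.3500 m/s

at the boundary: (1/8)·v² + (1/2)·v + (-609/3200) = 0
  disc = (1/2)² − 4·(1/8)·(-609/3200) = 2209/6400 ; √disc = 47/80
  v_R = (−(1/2) + 47/80) / (2·(1/8)) = 7/20 m/s
check:
stop time T_s = (7/20)/4 = 0.0875 s
reaction-phase robot travel = 0.3500·0.3000 = 0.1050 m
braking distance = 0.3500²/(2·4.0000) = 0.0153 m
human closes 0.8000·0.3875 = 0.3100 m
margins: 0.0400+0.0600+0.0100 = 0.1100 m
sum ≈ 0.1050+0.0153+0.3100+0.1100 ≈ 0.5403 m = S ✓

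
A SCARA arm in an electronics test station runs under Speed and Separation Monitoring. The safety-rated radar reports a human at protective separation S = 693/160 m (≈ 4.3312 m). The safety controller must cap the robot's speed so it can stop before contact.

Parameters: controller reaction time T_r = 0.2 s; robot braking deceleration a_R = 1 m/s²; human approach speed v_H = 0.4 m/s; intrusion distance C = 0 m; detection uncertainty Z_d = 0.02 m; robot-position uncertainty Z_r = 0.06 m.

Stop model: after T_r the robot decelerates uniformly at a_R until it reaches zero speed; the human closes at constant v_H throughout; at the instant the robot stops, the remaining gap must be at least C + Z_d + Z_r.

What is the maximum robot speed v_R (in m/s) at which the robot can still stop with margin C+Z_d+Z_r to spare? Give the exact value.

collect terms ⇒ (1/2)·v_R² + (3/5)·v_R + (-3337/800) = 0
  disc = (3/5)² − 4·(1/2)·(-3337/800) = 3481/400 ; √disc = 59/20
  v_R = (−(3/5) + 59/20) / (2·(1/2)) = 47/20 m/s
check:
stop time T_s = (47/20)/1 = 2.3500 s
reaction-phase robot travel = 2.3500·0.2000 = 0.4700 m
robot covers 2.3500·2.3500 − ½·1.0000·2.3500² = 2.7612 m while stopping
human closes 0.4000·2.5500 = 1.0200 m
residual clearance needed = 0.0000+0.0200+0.0600 = 0.0800 m
sum ≈ 0.4700+2.7612+1.0200+0.0800 ≈ 4.3312 m = S ✓

v_R_max = 47/20 m/s = 2.3500 m/s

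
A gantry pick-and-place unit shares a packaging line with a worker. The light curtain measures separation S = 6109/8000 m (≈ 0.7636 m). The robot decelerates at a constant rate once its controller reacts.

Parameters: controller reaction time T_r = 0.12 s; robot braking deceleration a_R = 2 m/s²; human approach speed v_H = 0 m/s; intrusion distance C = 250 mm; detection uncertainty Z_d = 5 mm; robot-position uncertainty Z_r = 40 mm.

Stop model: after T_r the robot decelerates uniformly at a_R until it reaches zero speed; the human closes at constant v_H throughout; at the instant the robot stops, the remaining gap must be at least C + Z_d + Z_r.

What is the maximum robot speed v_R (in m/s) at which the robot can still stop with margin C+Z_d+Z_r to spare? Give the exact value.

at the boundary: (1/4)·v² + (3/25)·v + (-3749/8000) = 0
  disc = (3/25)² − 4·(1/4)·(-3749/8000) = 19321/40000 ; √disc = 139/200
  v_R = (−(3/25) + 139/200) / (2·(1/4)) = 23/20 m/s
check:
stop time T_s = (23/20)/2 = 0.5750 s
reaction-phase robot travel = 1.1500·0.1200 = 0.1380 m
robot covers 1.1500·0.5750 − ½·2.0000·0.5750² = 0.3306 m while stopping
person approaches 0.0000·(0.1200+0.5750) = 0.0000 m
margins: 0.2500+0.0050+0.0400 = 0.2950 m
sum ≈ 0.1380+0.3306+0.0000+0.2950 ≈ 0.7636 m = S ✓

v_R_max = 23/20 m/s = 1.1500 m/s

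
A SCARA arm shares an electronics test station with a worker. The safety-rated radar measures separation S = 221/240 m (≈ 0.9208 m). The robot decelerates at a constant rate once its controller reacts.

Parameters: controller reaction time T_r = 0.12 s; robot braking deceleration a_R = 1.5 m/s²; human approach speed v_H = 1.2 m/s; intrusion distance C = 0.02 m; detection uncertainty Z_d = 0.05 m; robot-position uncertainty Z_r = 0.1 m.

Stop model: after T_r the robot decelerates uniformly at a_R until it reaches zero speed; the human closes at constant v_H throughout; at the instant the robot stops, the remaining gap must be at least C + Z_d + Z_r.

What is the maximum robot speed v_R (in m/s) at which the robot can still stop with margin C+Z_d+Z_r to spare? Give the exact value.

quadratic (1/3)·v² + (23/25)·v + (-3641/6000) = 0
  disc = (23/25)² − 4·(1/3)·(-3641/6000) = 37249/22500 ; √disc = 193/150
  v_R = (−(23/25) + 193/150) / (2·(1/3)) = 11/20 m/s
check:
T_s = v_R/a_R = (11/20)/(3/2) = 0.3667 s
robot in T_r: 0.5500·0.1200 = 0.0660 m
robot under decel: 0.5500²/(2·1.5000) = 0.1008 m
human over T_r+T_s: 1.2000·(0.1200+0.3667) = 0.5840 m
margins: 0.0200+0.0500+0.1000 = 0.1700 m
sum ≈ 0.0660+0.1008+0.5840+0.1700 ≈ 0.9208 m = S ✓

v_R_max = 11/20 m/s = 0.5500 m/s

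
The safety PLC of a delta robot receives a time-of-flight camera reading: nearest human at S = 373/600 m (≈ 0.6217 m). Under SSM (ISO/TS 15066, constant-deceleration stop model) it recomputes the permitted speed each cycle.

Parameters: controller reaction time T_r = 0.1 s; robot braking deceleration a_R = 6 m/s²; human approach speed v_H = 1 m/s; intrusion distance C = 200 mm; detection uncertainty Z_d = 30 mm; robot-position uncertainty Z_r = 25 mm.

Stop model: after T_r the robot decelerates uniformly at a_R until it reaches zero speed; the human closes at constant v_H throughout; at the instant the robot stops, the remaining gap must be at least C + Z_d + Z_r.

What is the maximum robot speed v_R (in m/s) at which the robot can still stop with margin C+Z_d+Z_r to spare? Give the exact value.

quadratic (1/12)·v² + (4/15)·v + (-4/15) = 0
  disc = (4/15)² − 4·(1/12)·(-4/15) = 4/25 ; √disc = 2/5
  v_R = (−(4/15) + 2/5) / (2·(1/12)) = 4/5 m/s
check:
T_s = v_R/a_R = (4/5)/6 = 0.1333 s
reaction-phase robot travel = 0.8000·0.1000 = 0.0800 m
robot under decel: 0.8000²/(2·6.0000) = 0.0533 m
human closes 1.0000·0.2333 = 0.2333 m
margins: 0.2000+0.0300+0.0250 = 0.2550 m
sum ≈ 0.0800+0.0533+0.2333+0.2550 ≈ 0.6217 m = S ✓

v_R_max = 4/5 m/s = 0.8000 m/s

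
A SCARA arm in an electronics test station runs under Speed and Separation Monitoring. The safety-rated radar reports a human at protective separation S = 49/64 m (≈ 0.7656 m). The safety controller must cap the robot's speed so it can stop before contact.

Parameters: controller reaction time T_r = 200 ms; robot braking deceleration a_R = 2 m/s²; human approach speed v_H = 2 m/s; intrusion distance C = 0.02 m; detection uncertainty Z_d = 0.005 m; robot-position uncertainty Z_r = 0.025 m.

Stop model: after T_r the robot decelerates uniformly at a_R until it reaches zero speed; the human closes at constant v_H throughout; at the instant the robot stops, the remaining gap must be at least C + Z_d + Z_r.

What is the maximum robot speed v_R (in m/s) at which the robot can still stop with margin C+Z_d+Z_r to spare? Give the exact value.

v_R_max = 1/4 m/s = 0.2500 m/s

quadratic (1/4)·v² + (6/5)·v + (-101/320) = 0
  disc = (6/5)² − 4·(1/4)·(-101/320) = 2809/1600 ; √disc = 53/40
  v_R = (−(6/5) + 53/40) / (2·(1/4)) = 1/4 m/s
check:
braking lasts T_s = (1/4)/2 = 0.1250 s
reaction-phase robot travel = 0.2500·0.2000 = 0.0500 m
robot covers 0.2500·0.1250 − ½·2.0000·0.1250² = 0.0156 m while stopping
human over T_r+T_s: 2.0000·(0.2000+0.1250) = 0.6500 m
C+Z_d+Z_r = 0.0200+0.0050+0.0250 = 0.0500 m
sum ≈ 0.0500+0.0156+0.6500+0.0500 ≈ 0.7656 m = S ✓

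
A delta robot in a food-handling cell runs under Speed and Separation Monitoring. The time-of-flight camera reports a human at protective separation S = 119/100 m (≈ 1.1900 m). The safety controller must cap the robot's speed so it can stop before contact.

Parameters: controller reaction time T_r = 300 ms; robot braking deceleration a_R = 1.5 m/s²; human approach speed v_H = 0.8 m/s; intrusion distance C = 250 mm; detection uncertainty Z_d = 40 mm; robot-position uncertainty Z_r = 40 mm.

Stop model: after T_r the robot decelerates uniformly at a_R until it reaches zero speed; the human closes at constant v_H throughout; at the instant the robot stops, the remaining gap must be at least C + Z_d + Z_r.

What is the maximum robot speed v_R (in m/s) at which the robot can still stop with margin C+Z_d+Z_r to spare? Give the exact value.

v_R_max = 3/5 m/s = 0.6000 m/s

at the boundary: (1/3)·v² + (5/6)·v + (-31/50) = 0
  disc = (5/6)² − 4·(1/3)·(-31/50) = 1369/900 ; √disc = 37/30
  v_R = (−(5/6) + 37/30) / (2·(1/3)) = 3/5 m/s
check:
stop time T_s = (3/5)/(3/2) = 0.4000 s
robot covers v_R·T_r = 0.6000·0.3000 = 0.1800 m before braking
braking distance = 0.6000²/(2·1.5000) = 0.1200 m
human over T_r+T_s: 0.8000·(0.3000+0.4000) = 0.5600 m
margins: 0.2500+0.0400+0.0400 = 0.3300 m
sum ≈ 0.1800+0.1200+0.5600+0.3300 ≈ 1.1900 m = S ✓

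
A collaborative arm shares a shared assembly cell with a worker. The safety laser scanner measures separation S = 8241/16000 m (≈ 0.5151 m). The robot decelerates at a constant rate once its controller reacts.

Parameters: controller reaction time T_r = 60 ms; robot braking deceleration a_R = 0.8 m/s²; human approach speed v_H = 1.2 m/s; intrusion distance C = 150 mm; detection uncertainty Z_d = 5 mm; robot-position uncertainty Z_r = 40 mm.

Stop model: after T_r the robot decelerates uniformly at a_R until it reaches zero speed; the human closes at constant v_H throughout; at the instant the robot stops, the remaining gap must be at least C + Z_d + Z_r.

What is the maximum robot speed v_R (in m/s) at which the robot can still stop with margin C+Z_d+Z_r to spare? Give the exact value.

v_R_max = 3/20 m/s = 0.1500 m/s

collect terms ⇒ (5/8)·v_R² + (39/25)·v_R + (-3969/16000) = 0
  disc = (39/25)² − 4·(5/8)·(-3969/16000) = 488601/160000 ; √disc = 699/400
  v_R = (−(39/25) + 699/400) / (2·(5/8)) = 3/20 m/s
check:
braking lasts T_s = (3/20)/(4/5) = 0.1875 s
robot in T_r: 0.1500·0.0600 = 0.0090 m
braking distance = 0.1500²/(2·0.8000) = 0.0141 m
person approaches 1.2000·(0.0600+0.1875) = 0.2970 m
margins: 0.1500+0.0050+0.0400 = 0.1950 m
sum ≈ 0.0090+0.0141+0.2970+0.1950 ≈ 0.5151 m = S ✓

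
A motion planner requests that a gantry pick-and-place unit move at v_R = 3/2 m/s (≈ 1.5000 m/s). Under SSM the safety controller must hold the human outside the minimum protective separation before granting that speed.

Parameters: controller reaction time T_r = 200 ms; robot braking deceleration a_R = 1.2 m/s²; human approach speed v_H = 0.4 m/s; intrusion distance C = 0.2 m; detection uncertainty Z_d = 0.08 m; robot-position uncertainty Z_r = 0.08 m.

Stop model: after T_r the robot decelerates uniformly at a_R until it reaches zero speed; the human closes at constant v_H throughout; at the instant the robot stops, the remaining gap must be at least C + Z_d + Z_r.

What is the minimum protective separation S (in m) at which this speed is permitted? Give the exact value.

S_min = 871/400 m = 2.1775 m

T_s = v_R/a_R = (3/2)/(6/5) = 1.2500 s
robot in T_r: 1.5000·0.2000 = 0.3000 m
braking distance = 1.5000²/(2·1.2000) = 0.9375 m
person approaches 0.4000·(0.2000+1.2500) = 0.5800 m
C+Z_d+Z_r = 0.2000+0.0800+0.0800 = 0.3600 m
S_min ≈ 0.3000+0.9375+0.5800+0.3600  ⇒  S_min = 871/400 m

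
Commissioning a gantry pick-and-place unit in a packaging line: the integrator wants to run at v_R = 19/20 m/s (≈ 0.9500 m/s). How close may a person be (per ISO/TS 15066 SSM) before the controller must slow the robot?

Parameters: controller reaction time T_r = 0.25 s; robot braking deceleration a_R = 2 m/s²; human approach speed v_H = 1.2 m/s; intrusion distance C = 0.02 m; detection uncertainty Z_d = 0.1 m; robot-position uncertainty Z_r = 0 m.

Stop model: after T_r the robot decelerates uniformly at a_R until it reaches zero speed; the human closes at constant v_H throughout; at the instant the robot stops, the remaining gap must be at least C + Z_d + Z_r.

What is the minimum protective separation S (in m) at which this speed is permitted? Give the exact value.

stop time T_s = (19/20)/2 = 0.4750 s
reaction-phase robot travel = 0.9500·0.2500 = 0.2375 m
robot under decel: 0.9500²/(2·2.0000) = 0.2256 m
person approaches 1.2000·(0.2500+0.4750) = 0.8700 m
residual clearance needed = 0.0200+0.1000+0.0000 = 0.1200 m
S_min ≈ 0.2375+0.2256+0.8700+0.1200  ⇒  S_min = 93/64 m

S_min = 93/64 m = 1.4531 m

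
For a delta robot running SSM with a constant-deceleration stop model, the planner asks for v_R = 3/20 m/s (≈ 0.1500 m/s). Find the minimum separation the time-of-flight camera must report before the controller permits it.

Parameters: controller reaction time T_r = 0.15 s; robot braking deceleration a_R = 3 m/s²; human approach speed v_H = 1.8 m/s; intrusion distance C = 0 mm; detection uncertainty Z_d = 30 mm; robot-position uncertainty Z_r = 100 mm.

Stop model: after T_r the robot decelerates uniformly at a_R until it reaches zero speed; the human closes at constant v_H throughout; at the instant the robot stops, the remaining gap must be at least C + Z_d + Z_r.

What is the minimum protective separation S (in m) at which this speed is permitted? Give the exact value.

S_min = 413/800 m = 0.5162 m

braking lasts T_s = (3/20)/3 = 0.0500 s
reaction-phase robot travel = 0.1500·0.1500 = 0.0225 m
robot covers 0.1500·0.0500 − ½·3.0000·0.0500² = 0.0037 m while stopping
human closes 1.8000·0.2000 = 0.3600 m
margins: 0.0000+0.0300+0.1000 = 0.1300 m
S_min ≈ 0.0225+0.0037+0.3600+0.1300  ⇒  S_min = 413/800 m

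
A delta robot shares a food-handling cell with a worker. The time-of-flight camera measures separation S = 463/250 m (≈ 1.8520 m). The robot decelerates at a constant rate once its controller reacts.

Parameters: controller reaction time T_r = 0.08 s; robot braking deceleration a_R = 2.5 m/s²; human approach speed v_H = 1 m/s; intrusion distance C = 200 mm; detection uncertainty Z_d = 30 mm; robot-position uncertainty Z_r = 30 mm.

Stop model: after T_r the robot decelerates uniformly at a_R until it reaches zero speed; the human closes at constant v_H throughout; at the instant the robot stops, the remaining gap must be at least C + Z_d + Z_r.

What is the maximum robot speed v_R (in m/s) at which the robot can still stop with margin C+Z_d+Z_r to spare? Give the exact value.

at the boundary: (1/5)·v² + (12/25)·v + (-189/125) = 0
  disc = (12/25)² − 4·(1/5)·(-189/125) = 36/25 ; √disc = 6/5
  v_R = (−(12/25) + 6/5) / (2·(1/5)) = 9/5 m/s
check:
T_s = v_R/a_R = (9/5)/(5/2) = 0.7200 s
robot covers v_R·T_r = 1.8000·0.0800 = 0.1440 m before braking
robot covers 1.8000·0.7200 − ½·2.5000·0.7200² = 0.6480 m while stopping
human over T_r+T_s: 1.0000·(0.0800+0.7200) = 0.8000 m
residual clearance needed = 0.2000+0.0300+0.0300 = 0.2600 m
sum ≈ 0.1440+0.6480+0.8000+0.2600 ≈ 1.8520 m = S ✓

v_R_max = 9/5 m/s = 1.8000 m/s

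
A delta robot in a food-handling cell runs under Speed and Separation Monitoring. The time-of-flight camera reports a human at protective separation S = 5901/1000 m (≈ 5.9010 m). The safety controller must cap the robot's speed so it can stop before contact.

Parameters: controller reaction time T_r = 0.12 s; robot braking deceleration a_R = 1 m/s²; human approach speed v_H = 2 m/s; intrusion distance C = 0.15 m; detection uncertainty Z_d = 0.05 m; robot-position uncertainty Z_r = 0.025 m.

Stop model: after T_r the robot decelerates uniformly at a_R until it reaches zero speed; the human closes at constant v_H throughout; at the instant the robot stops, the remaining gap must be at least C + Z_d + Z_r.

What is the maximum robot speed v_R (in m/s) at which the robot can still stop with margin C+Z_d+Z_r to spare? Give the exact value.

quadratic (1/2)·v² + (53/25)·v + (-1359/250) = 0
  disc = (53/25)² − 4·(1/2)·(-1359/250) = 9604/625 ; √disc = 98/25
  v_R = (−(53/25) + 98/25) / (2·(1/2)) = 9/5 m/s
check:
stop time T_s = (9/5)/1 = 1.8000 s
robot in T_r: 1.8000·0.1200 = 0.2160 m
robot covers 1.8000·1.8000 − ½·1.0000·1.8000² = 1.6200 m while stopping
human closes 2.0000·1.9200 = 3.8400 m
residual clearance needed = 0.1500+0.0500+0.0250 = 0.2250 m
sum ≈ 0.2160+1.6200+3.8400+0.2250 ≈ 5.9010 m = S ✓

v_R_max = 9/5 m/s = 1.8000 m/s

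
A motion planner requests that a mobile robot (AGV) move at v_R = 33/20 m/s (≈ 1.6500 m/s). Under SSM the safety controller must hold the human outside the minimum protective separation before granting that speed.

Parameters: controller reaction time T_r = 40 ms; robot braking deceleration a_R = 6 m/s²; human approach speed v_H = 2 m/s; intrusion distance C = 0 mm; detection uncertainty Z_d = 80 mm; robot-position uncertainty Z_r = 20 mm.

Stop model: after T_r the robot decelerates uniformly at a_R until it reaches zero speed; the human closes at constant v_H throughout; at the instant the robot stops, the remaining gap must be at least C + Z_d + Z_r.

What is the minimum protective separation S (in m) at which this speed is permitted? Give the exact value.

S_min = 8183/8000 m = 1.0229 m

braking lasts T_s = (33/20)/6 = 0.2750 s
robot covers v_R·T_r = 1.6500·0.0400 = 0.0660 m before braking
robot under decel: 1.6500²/(2·6.0000) = 0.2269 m
human closes 2.0000·0.3150 = 0.6300 m
residual clearance needed = 0.0000+0.0800+0.0200 = 0.1000 m
S_min ≈ 0.0660+0.2269+0.6300+0.1000  ⇒  S_min = 8183/8000 m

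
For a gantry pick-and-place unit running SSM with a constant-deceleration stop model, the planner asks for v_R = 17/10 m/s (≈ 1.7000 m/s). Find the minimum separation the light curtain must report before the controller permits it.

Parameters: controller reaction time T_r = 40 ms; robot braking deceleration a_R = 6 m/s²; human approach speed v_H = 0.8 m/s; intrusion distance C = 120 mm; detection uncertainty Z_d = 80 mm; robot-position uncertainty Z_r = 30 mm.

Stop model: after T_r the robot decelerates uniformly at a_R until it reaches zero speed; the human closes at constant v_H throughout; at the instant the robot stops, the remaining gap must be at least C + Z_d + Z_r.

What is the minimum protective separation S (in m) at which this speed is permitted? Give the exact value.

braking lasts T_s = (17/10)/6 = 0.2833 s
robot covers v_R·T_r = 1.7000·0.0400 = 0.0680 m before braking
robot covers 1.7000·0.2833 − ½·6.0000·0.2833² = 0.2408 m while stopping
person approaches 0.8000·(0.0400+0.2833) = 0.2587 m
margins: 0.1200+0.0800+0.0300 = 0.2300 m
S_min ≈ 0.0680+0.2408+0.2587+0.2300  ⇒  S_min = 319/400 m

S_min = 319/400 m = 0.7975 m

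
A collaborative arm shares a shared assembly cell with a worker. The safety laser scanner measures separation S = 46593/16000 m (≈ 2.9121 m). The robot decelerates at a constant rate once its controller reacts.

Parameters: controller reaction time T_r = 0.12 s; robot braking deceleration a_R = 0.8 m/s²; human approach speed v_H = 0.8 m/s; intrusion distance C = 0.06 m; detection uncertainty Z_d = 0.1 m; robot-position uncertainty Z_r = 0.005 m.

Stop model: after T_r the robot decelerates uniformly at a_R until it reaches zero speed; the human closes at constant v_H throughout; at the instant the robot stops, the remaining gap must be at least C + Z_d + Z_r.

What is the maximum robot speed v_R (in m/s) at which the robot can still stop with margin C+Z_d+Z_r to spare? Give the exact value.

at the boundary: (5/8)·v² + (28/25)·v + (-42417/16000) = 0
  disc = (28/25)² − 4·(5/8)·(-42417/16000) = 1261129/160000 ; √disc = 1123/400
  v_R = (−(28/25) + 1123/400) / (2·(5/8)) = 27/20 m/s
check:
T_s = v_R/a_R = (27/20)/(4/5) = 1.6875 s
robot in T_r: 1.3500·0.1200 = 0.1620 m
robot under decel: 1.3500²/(2·0.8000) = 1.1391 m
person approaches 0.8000·(0.1200+1.6875) = 1.4460 m
margins: 0.0600+0.1000+0.0050 = 0.1650 m
sum ≈ 0.1620+1.1391+1.4460+0.1650 ≈ 2.9121 m = S ✓

v_R_max = 27/20 m/s = 1.3500 m/s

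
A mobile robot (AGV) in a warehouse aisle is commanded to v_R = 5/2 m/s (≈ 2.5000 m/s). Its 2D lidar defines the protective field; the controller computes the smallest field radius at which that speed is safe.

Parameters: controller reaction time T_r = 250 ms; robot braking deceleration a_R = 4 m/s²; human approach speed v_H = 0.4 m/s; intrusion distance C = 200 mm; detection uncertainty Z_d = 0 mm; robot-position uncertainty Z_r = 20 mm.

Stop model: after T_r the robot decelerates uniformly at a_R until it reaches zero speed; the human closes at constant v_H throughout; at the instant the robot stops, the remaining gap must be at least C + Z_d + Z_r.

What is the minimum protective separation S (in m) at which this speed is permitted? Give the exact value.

T_s = v_R/a_R = (5/2)/4 = 0.6250 s
robot in T_r: 2.5000·0.2500 = 0.6250 m
robot covers 2.5000·0.6250 − ½·4.0000·0.6250² = 0.7812 m while stopping
human closes 0.4000·0.8750 = 0.3500 m
residual clearance needed = 0.2000+0.0000+0.0200 = 0.2200 m
S_min ≈ 0.6250+0.7812+0.3500+0.2200  ⇒  S_min = 1581/800 m

S_min = 1581/800 m = 1.9763 m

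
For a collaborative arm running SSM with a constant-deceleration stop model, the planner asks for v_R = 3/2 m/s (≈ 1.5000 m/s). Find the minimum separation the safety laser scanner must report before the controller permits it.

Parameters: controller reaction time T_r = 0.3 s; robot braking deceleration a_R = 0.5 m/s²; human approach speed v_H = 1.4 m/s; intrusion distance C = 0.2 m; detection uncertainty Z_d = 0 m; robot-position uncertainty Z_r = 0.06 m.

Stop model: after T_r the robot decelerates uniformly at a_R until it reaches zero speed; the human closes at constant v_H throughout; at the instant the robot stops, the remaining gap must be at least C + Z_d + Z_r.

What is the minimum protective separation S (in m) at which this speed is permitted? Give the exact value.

T_s = v_R/a_R = (3/2)/(1/2) = 3.0000 s
reaction-phase robot travel = 1.5000·0.3000 = 0.4500 m
robot covers 1.5000·3.0000 − ½·0.5000·3.0000² = 2.2500 m while stopping
human over T_r+T_s: 1.4000·(0.3000+3.0000) = 4.6200 m
C+Z_d+Z_r = 0.2000+0.0000+0.0600 = 0.2600 m
S_min ≈ 0.4500+2.2500+4.6200+0.2600  ⇒  S_min = 379/50 m

S_min = 379/50 m = 7.5800 m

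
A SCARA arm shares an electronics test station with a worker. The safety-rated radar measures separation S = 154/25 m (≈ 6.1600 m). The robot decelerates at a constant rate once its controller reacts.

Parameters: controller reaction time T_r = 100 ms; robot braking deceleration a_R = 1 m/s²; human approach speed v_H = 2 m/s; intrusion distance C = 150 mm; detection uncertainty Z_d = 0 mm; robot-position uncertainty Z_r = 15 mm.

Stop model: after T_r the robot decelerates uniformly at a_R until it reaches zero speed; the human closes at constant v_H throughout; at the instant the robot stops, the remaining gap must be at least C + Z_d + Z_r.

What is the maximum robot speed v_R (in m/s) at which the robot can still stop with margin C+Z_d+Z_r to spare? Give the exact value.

v_R_max = 19/10 m/s = 1.9000 m/s

at the boundary: (1/2)·v² + (21/10)·v + (-1159/200) = 0
  disc = (21/10)² − 4·(1/2)·(-1159/200) = 16 ; √disc = 4
  v_R = (−(21/10) + 4) / (2·(1/2)) = 19/10 m/s
check:
braking lasts T_s = (19/10)/1 = 1.9000 s
robot covers v_R·T_r = 1.9000·0.1000 = 0.1900 m before braking
robot covers 1.9000·1.9000 − ½·1.0000·1.9000² = 1.8050 m while stopping
person approaches 2.0000·(0.1000+1.9000) = 4.0000 m
margins: 0.1500+0.0000+0.0150 = 0.1650 m
sum ≈ 0.1900+1.8050+4.0000+0.1650 ≈ 6.1600 m = S ✓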